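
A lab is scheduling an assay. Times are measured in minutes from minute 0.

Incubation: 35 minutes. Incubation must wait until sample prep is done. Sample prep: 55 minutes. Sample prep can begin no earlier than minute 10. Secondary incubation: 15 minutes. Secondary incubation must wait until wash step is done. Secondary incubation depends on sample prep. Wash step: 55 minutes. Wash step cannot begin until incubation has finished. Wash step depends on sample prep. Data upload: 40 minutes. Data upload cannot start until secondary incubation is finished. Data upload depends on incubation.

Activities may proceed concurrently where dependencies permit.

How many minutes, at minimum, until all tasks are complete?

210

After its own release at minute 10, sample prep can start at minute 10 and finishes at minute 65.
Incubation cannot begin until sample prep (finishes minute 65). It runs from minute 65 to 65 + 35 = minute 100.
Wash step needs all of incubation (finishes minute 100); sample prep (finishes minute 65). That puts its earliest start at minute 100; it finishes at 100 + 55 = minute 155.
Secondary incubation cannot start until wash step (finishes minute 155); sample prep (finishes minute 65). The controlling bound is minute 155, so secondary incubation finishes at 155 + 15 = minute 170.
For data upload: secondary incubation (finishes minute 170); incubation (finishes minute 100). Taking the maximum gives a start of minute 170, and it finishes at 170 + 40 = minute 210.
All tasks are finished once the last one completes. Finish times: Sample prep at 65, Incubation at 100, Wash step at 155, Secondary incubation at 170, Data upload at 210. The latest is minute 210.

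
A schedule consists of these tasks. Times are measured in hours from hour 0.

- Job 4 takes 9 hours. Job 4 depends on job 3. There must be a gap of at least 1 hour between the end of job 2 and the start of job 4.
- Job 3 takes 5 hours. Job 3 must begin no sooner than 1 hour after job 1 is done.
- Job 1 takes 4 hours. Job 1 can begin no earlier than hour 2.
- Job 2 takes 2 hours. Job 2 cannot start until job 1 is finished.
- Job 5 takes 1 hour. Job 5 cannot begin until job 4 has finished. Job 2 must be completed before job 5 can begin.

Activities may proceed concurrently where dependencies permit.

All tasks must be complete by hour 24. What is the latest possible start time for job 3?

Job 5 has no dependents, so it just needs to finish by hour 24. Starting by 24 − 1 = hour 23 achieves that.
Job 4 has to be done before job 5 (must start by hour 23). That means finishing by hour 23, i.e. starting by 23 − 9 = hour 14.
Job 3 must finish before job 4 (must start by hour 14). With a 5-hour duration, job 3 must start by 14 − 5 = hour 9.

9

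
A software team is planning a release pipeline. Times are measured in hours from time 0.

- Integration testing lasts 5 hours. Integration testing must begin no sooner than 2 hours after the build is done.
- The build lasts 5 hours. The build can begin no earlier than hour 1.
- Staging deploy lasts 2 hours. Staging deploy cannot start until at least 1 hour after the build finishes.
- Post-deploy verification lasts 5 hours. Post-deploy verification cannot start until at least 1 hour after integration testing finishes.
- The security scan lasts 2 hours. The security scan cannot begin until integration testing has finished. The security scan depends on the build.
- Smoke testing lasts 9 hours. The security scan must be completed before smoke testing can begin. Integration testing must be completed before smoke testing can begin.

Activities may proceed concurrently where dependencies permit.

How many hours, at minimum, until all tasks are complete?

The build waits on its own release at hour 1, so it starts at hour 1 and finishes at 1 + 5 = hour 6.
After the build (finishes hour 6, plus 1-hour gap → hour 7), staging deploy can start at hour 7 and finishes at hour 9.
Integration testing waits on the build (finishes hour 6, plus 2-hour gap → hour 8), so it starts at hour 8 and finishes at 8 + 5 = hour 13.
Post-deploy verification cannot begin until integration testing (finishes hour 13, plus 1-hour gap → hour 14). It runs from hour 14 to 14 + 5 = hour 19.
The security scan has to wait for integration testing (finishes hour 13); the build (finishes hour 6). The latest of these is hour 13, so the security scan runs hour 13 to 13 + 2 = hour 15.
For smoke testing: the security scan (finishes hour 15); integration testing (finishes hour 13). Taking the maximum gives a start of hour 15, and it finishes at 15 + 9 = hour 24.
All tasks are finished once the last one completes. Finish times: The build at 6, Integration testing at 13, The security scan at 15, Staging deploy at 9, Smoke testing at 24, Post-deploy verification at 19. The latest is hour 24.

24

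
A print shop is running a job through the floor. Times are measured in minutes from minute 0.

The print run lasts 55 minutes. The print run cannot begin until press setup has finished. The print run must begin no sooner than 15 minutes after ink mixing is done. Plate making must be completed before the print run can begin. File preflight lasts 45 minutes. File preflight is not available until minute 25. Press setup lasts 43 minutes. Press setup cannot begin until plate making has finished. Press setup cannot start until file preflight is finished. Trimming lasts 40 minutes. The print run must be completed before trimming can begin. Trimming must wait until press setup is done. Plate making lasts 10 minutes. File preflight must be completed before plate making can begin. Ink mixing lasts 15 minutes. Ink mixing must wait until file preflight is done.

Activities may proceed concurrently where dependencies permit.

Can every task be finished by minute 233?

Yes

File preflight cannot begin until its own release at minute 25. It runs from minute 25 to 25 + 45 = minute 70.
Ink mixing waits on file preflight (finishes minute 70), so it starts at minute 70 and finishes at 70 + 15 = minute 85.
Plate making cannot begin until file preflight (finishes minute 70). It runs from minute 70 to 70 + 10 = minute 80.
Press setup cannot start until plate making (finishes minute 80); file preflight (finishes minute 70). The controlling bound is minute 80, so press setup finishes at 80 + 43 = minute 123.
The print run cannot start until press setup (finishes minute 123); ink mixing (finishes minute 85, plus 15-minute gap → minute 100); plate making (finishes minute 80). The controlling bound is minute 123, so the print run finishes at 123 + 55 = minute 178.
Trimming needs all of the print run (finishes minute 178); press setup (finishes minute 123). That puts its earliest start at minute 178; it finishes at 178 + 40 = minute 218.
Every task is finished by minute 218, which is no later than the deadline of 233, so the schedule is feasible.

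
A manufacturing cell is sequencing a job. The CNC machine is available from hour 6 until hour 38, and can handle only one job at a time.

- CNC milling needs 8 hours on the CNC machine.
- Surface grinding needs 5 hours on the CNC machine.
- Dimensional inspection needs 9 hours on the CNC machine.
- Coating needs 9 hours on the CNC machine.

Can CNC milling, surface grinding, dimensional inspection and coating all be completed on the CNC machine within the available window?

Yes

The CNC machine window is 38 − 6 = 32 hours.
Running back to back, the jobs need 8 + 5 + 9 + 9 = 31 hours on the CNC machine.
Since 31 ≤ 32, they fit within the window.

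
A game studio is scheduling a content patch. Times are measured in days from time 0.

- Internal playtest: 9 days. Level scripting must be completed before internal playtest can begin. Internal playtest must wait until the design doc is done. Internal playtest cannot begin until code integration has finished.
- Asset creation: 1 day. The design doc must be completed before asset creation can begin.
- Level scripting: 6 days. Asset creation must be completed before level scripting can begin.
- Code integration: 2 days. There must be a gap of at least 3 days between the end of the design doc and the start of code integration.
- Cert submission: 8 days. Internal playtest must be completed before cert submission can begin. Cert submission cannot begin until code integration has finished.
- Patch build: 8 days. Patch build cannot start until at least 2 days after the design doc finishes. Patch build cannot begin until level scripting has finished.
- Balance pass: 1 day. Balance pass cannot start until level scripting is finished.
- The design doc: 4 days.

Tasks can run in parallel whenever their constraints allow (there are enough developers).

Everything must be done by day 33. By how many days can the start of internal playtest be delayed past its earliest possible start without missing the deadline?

The design doc has no prerequisites, so it starts at day 0 and finishes at day 4.
Code integration cannot begin until the design doc (finishes day 4, plus 3-day gap → day 7). It runs from day 7 to 7 + 2 = day 9.
After the design doc (finishes day 4), asset creation can start at day 4 and finishes at day 5.
Level scripting cannot begin until asset creation (finishes day 5). It runs from day 5 to 5 + 6 = day 11.
Internal playtest needs all of level scripting (finishes day 11); the design doc (finishes day 4); code integration (finishes day 9). That puts its earliest start at day 11; it finishes at 11 + 9 = day 20.

Working backward from the deadline:
To finish by day 33, cert submission (duration 8) must start no later than day 25.
Internal playtest feeds into cert submission (must start by day 25); so internal playtest must finish by day 25 and therefore start by day 16.
So internal playtest can start as early as day 11 and as late as day 16, giving 16 − 11 = 5 days of slack.

5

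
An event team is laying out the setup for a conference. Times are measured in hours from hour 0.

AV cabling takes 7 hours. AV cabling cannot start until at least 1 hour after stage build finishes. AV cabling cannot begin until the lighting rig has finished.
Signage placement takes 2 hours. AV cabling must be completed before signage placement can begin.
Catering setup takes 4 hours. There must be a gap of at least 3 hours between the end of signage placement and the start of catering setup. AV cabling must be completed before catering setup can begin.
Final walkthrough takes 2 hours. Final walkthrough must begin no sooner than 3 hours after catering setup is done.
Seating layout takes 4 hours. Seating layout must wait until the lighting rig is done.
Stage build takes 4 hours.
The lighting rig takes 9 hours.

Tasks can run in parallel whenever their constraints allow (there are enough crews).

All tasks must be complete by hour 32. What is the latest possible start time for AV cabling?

11

Final walkthrough has no dependents, so it just needs to finish by hour 32. Starting by 32 − 2 = hour 30 achieves that.
Catering setup must finish before final walkthrough (must start by hour 30, minus 3-hour gap → hour 27). With a 4-hour duration, catering setup must start by 27 − 4 = hour 23.
Signage placement has to be done before catering setup (must start by hour 23, minus 3-hour gap → hour 20). That means finishing by hour 20, i.e. starting by 20 − 2 = hour 18.
For AV cabling: signage placement (must start by hour 18); catering setup (must start by hour 23). The most restrictive is hour 18; with a 7-hour duration, AV cabling must start by hour 11.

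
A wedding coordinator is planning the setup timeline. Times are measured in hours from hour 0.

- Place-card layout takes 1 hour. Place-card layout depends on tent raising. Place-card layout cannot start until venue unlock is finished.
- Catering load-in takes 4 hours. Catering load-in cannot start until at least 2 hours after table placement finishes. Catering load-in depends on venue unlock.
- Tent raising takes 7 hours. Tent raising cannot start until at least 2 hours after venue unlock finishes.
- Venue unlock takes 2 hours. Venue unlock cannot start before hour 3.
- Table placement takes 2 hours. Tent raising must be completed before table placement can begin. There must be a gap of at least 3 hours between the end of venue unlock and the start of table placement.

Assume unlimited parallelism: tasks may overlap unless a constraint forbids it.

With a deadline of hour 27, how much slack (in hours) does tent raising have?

After its own release at hour 3, venue unlock can start at hour 3 and finishes at hour 5.
After venue unlock (finishes hour 5, plus 2-hour gap → hour 7), tent raising can start at hour 7 and finishes at hour 14.

Working backward from the deadline:
Catering load-in must finish by hour 27; it takes 4 hours, so it must start by 27 − 4 = hour 23.
Table placement must finish before catering load-in (must start by hour 23, minus 2-hour gap → hour 21). With a 2-hour duration, table placement must start by 21 − 2 = hour 19.
To finish by hour 27, place-card layout (duration 1) must start no later than hour 26.
For tent raising: table placement (must start by hour 19); place-card layout (must start by hour 26). The most restrictive is hour 19; with a 7-hour duration, tent raising must start by hour 12.
So tent raising can start as early as hour 7 and as late as hour 12, giving 12 − 7 = 5 hours of slack.

5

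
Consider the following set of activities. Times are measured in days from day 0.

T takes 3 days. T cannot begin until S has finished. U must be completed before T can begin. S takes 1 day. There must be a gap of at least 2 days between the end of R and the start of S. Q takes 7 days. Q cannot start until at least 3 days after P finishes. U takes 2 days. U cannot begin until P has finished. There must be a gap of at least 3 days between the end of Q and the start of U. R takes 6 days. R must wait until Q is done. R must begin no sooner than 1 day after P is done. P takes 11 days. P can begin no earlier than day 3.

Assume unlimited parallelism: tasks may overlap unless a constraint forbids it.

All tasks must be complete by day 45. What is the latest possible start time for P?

12

T must finish by day 45; it takes 3 days, so it must start by 45 − 3 = day 42.
S must finish before T (must start by day 42). With a 1-day duration, S must start by 42 − 1 = day 41.
R feeds into S (must start by day 41, minus 2-day gap → day 39); so R must finish by day 39 and therefore start by day 33.
U must finish before T (must start by day 42). With a 2-day duration, U must start by 42 − 2 = day 40.
Q must finish in time for R (must start by day 33); U (must start by day 40, minus 3-day gap → day 37). The tightest is day 33, so Q must start by 33 − 7 = day 26.
P has several dependents: Q (must start by day 26, minus 3-day gap → day 23); R (must start by day 33, minus 1-day gap → day 32); U (must start by day 40). The earliest of those limits is day 23, so P must start by 23 − 11 = day 12.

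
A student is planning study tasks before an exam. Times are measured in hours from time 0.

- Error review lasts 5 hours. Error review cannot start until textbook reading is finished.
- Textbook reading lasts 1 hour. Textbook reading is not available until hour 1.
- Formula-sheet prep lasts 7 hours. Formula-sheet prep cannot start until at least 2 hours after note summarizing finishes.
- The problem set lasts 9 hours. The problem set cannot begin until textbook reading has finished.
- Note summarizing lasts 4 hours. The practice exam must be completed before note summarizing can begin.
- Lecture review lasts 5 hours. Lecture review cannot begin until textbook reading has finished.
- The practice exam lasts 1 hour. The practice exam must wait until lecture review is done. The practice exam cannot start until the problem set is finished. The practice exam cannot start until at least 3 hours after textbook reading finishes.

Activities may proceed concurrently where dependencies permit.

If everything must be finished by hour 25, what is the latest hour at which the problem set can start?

2

To finish by hour 25, formula-sheet prep (duration 7) must start no later than hour 18.
Note summarizing must finish before formula-sheet prep (must start by hour 18, minus 2-hour gap → hour 16). With a 4-hour duration, note summarizing must start by 16 − 4 = hour 12.
The practice exam has to be done before note summarizing (must start by hour 12). That means finishing by hour 12, i.e. starting by 12 − 1 = hour 11.
The problem set has to be done before the practice exam (must start by hour 11). That means finishing by hour 11, i.e. starting by 11 − 9 = hour 2.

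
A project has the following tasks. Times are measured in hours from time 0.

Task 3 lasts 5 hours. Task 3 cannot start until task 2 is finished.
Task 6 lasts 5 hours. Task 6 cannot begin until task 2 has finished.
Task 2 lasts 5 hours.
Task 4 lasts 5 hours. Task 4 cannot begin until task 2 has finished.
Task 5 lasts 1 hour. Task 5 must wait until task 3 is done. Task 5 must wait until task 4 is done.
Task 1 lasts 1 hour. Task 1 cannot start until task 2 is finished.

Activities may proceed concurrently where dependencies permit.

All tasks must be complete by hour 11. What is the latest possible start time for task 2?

0

Task 1 must finish by hour 11; it takes 1 hour, so it must start by 11 − 1 = hour 10.
Task 5 has no dependents, so it just needs to finish by hour 11. Starting by 11 − 1 = hour 10 achieves that.
Since task 5 (must start by hour 10) depends on it, task 3 must finish by hour 10. Backing off its 5-hour duration gives a latest start of hour 5.
Task 4 must finish before task 5 (must start by hour 10). With a 5-hour duration, task 4 must start by 10 − 5 = hour 5.
Nothing follows task 6; the deadline of hour 11 is its only limit. It must start by 11 − 5 = hour 6.
For task 2: task 1 (must start by hour 10); task 3 (must start by hour 5); task 4 (must start by hour 5); task 6 (must start by hour 6). The most restrictive is hour 5; with a 5-hour duration, task 2 must start by hour 0.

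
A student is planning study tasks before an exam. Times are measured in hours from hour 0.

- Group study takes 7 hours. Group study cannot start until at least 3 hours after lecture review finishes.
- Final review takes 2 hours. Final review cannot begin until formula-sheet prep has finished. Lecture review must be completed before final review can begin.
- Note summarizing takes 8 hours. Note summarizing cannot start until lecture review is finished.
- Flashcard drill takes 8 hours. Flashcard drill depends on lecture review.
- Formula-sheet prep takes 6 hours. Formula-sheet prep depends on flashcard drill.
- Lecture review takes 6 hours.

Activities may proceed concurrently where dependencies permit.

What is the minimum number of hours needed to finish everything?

22

Nothing blocks lecture review, so it runs from hour 0 to hour 6.
Note summarizing waits on lecture review (finishes hour 6), so it starts at hour 6 and finishes at 6 + 8 = hour 14.
After lecture review (finishes hour 6, plus 3-hour gap → hour 9), group study can start at hour 9 and finishes at hour 16.
Flashcard drill waits on lecture review (finishes hour 6), so it starts at hour 6 and finishes at 6 + 8 = hour 14.
Formula-sheet prep waits on flashcard drill (finishes hour 14), so it starts at hour 14 and finishes at 14 + 6 = hour 20.
For final review: formula-sheet prep (finishes hour 20); lecture review (finishes hour 6). Taking the maximum gives a start of hour 20, and it finishes at 20 + 2 = hour 22.
All tasks are finished once the last one completes. Finish times: Lecture review at 6, Flashcard drill at 14, Group study at 16, Note summarizing at 14, Formula-sheet prep at 20, Final review at 22. The latest is hour 22.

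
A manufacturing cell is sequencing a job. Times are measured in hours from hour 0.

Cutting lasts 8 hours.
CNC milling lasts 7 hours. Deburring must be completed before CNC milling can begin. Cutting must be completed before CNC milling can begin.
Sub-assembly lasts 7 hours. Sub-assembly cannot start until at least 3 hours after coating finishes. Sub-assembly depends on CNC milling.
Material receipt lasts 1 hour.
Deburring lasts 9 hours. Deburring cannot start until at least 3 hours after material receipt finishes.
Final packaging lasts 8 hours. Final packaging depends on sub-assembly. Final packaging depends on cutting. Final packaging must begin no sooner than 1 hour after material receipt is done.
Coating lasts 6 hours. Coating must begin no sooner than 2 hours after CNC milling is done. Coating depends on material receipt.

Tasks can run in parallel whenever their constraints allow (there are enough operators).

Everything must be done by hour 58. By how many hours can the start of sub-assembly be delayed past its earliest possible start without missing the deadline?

Cutting can start immediately at hour 0; it finishes at hour 8.
Nothing blocks material receipt, so it runs from hour 0 to hour 1.
Deburring waits on material receipt (finishes hour 1, plus 3-hour gap → hour 4), so it starts at hour 4 and finishes at 4 + 9 = hour 13.
CNC milling needs all of deburring (finishes hour 13); cutting (finishes hour 8). That puts its earliest start at hour 13; it finishes at 13 + 7 = hour 20.
Coating needs all of CNC milling (finishes hour 20, plus 2-hour gap → hour 22); material receipt (finishes hour 1). That puts its earliest start at hour 22; it finishes at 22 + 6 = hour 28.
Sub-assembly has to wait for coating (finishes hour 28, plus 3-hour gap → hour 31); CNC milling (finishes hour 20). The latest of these is hour 31, so sub-assembly runs hour 31 to 31 + 7 = hour 38.

Working backward from the deadline:
Final packaging must finish by hour 58; it takes 8 hours, so it must start by 58 − 8 = hour 50.
Sub-assembly must finish before final packaging (must start by hour 50). With a 7-hour duration, sub-assembly must start by 50 − 7 = hour 43.
So sub-assembly can start as early as hour 31 and as late as hour 43, giving 43 − 31 = 12 hours of slack.

12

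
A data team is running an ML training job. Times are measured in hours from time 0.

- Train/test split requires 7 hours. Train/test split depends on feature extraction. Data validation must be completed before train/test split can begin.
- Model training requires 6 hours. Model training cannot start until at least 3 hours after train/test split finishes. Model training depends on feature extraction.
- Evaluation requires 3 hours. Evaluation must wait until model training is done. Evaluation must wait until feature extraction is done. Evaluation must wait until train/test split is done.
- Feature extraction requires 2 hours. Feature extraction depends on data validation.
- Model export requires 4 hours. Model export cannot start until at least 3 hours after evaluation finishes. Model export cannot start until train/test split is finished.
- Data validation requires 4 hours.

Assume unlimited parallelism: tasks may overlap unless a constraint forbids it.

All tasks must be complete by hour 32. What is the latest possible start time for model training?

16

To finish by hour 32, model export (duration 4) must start no later than hour 28.
Evaluation must finish before model export (must start by hour 28, minus 3-hour gap → hour 25). With a 3-hour duration, evaluation must start by 25 − 3 = hour 22.
Model training must finish before evaluation (must start by hour 22). With a 6-hour duration, model training must start by 22 − 6 = hour 16.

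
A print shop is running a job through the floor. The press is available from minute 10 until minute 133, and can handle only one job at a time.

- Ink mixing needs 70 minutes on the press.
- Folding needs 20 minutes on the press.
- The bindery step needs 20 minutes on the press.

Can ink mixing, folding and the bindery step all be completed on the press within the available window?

The press window is 133 − 10 = 123 minutes.
Running back to back, the jobs need 70 + 20 + 20 = 110 minutes on the press.
Since 110 ≤ 123, they fit within the window.

Yes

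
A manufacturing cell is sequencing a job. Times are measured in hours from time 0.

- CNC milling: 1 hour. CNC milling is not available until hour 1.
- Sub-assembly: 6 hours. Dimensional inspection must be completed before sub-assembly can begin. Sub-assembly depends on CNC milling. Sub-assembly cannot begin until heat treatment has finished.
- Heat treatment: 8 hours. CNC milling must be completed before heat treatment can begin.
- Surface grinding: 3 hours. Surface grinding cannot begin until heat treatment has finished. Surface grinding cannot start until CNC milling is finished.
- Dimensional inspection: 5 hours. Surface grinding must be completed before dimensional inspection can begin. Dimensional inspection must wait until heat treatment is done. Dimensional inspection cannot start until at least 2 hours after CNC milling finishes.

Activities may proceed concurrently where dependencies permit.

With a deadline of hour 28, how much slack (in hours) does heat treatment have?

4

CNC milling cannot begin until its own release at hour 1. It runs from hour 1 to 1 + 1 = hour 2.
Heat treatment waits on CNC milling (finishes hour 2), so it starts at hour 2 and finishes at 2 + 8 = hour 10.

Working backward from the deadline:
Sub-assembly has no dependents, so it just needs to finish by hour 28. Starting by 28 − 6 = hour 22 achieves that.
Dimensional inspection must finish before sub-assembly (must start by hour 22). With a 5-hour duration, dimensional inspection must start by 22 − 5 = hour 17.
Since dimensional inspection (must start by hour 17) depends on it, surface grinding must finish by hour 17. Backing off its 3-hour duration gives a latest start of hour 14.
For heat treatment: surface grinding (must start by hour 14); dimensional inspection (must start by hour 17); sub-assembly (must start by hour 22). The most restrictive is hour 14; with an 8-hour duration, heat treatment must start by hour 6.
So heat treatment can start as early as hour 2 and as late as hour 6, giving 6 − 2 = 4 hours of slack.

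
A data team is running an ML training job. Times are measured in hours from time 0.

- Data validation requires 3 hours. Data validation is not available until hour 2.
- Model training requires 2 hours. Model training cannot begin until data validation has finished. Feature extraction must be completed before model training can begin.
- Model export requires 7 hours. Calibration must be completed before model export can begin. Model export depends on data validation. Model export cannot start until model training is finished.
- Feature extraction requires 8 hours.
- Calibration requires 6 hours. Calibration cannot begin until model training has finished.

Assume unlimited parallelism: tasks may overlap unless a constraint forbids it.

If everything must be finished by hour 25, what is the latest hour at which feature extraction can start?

Nothing follows model export; the deadline of hour 25 is its only limit. It must start by 25 − 7 = hour 18.
Calibration must finish before model export (must start by hour 18). With a 6-hour duration, calibration must start by 18 − 6 = hour 12.
Model training must finish in time for calibration (must start by hour 12); model export (must start by hour 18). The tightest is hour 12, so model training must start by 12 − 2 = hour 10.
Feature extraction feeds into model training (must start by hour 10); so feature extraction must finish by hour 10 and therefore start by hour 2.

2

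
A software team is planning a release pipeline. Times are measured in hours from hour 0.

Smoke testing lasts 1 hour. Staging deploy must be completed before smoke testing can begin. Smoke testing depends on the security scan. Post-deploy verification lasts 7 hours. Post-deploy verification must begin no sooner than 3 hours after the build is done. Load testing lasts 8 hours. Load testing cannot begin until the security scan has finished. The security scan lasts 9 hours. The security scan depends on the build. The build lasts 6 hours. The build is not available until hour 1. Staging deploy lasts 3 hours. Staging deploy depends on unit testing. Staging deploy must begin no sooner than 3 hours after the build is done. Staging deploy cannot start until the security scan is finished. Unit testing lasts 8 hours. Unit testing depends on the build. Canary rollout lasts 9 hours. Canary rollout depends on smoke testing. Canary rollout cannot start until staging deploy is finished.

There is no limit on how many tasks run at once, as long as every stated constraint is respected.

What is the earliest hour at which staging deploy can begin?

16

The build waits on its own release at hour 1, so it starts at hour 1 and finishes at 1 + 6 = hour 7.
The security scan cannot begin until the build (finishes hour 7). It runs from hour 7 to 7 + 9 = hour 16.
Unit testing cannot begin until the build (finishes hour 7). It runs from hour 7 to 7 + 8 = hour 15.
Staging deploy waits on unit testing (finishes hour 15); the build (finishes hour 7, plus 3-hour gap → hour 10); the security scan (finishes hour 16). The latest of these is hour 16, which is the earliest staging deploy can start.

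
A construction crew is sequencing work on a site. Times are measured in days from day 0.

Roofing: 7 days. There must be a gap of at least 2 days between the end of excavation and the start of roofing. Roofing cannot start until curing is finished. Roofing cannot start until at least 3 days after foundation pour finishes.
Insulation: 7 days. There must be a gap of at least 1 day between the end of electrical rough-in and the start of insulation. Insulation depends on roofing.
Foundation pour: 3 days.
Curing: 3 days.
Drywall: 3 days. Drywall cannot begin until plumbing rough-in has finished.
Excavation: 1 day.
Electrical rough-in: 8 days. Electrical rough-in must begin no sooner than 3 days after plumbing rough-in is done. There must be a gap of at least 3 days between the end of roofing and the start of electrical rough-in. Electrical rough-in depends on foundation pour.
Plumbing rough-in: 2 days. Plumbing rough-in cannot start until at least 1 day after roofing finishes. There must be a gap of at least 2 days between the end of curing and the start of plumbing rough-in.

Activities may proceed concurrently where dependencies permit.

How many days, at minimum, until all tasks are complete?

35

Curing can start immediately at day 0; it finishes at day 3.
Nothing blocks foundation pour, so it runs from day 0 to day 3.
Excavation has no prerequisites, so it starts at day 0 and finishes at day 1.
Roofing cannot start until excavation (finishes day 1, plus 2-day gap → day 3); curing (finishes day 3); foundation pour (finishes day 3, plus 3-day gap → day 6). The controlling bound is day 6, so roofing finishes at 6 + 7 = day 13.
For plumbing rough-in: roofing (finishes day 13, plus 1-day gap → day 14); curing (finishes day 3, plus 2-day gap → day 5). Taking the maximum gives a start of day 14, and it finishes at 14 + 2 = day 16.
Drywall waits on plumbing rough-in (finishes day 16), so it starts at day 16 and finishes at 16 + 3 = day 19.
Electrical rough-in cannot start until plumbing rough-in (finishes day 16, plus 3-day gap → day 19); roofing (finishes day 13, plus 3-day gap → day 16); foundation pour (finishes day 3). The controlling bound is day 19, so electrical rough-in finishes at 19 + 8 = day 27.
For insulation: electrical rough-in (finishes day 27, plus 1-day gap → day 28); roofing (finishes day 13). Taking the maximum gives a start of day 28, and it finishes at 28 + 7 = day 35.
All tasks are finished once the last one completes. Finish times: Excavation at 1, Foundation pour at 3, Curing at 3, Roofing at 13, Plumbing rough-in at 16, Electrical rough-in at 27, Insulation at 35, Drywall at 19. The latest is day 35.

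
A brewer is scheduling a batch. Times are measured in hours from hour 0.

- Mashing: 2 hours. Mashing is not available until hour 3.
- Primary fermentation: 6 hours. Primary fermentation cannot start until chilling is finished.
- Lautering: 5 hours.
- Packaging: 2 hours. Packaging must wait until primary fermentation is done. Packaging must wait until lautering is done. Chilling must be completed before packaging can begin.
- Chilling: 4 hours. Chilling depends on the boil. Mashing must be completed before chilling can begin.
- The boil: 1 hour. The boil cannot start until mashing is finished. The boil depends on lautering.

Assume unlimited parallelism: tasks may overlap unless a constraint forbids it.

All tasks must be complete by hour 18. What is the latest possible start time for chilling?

6

Packaging has no dependents, so it just needs to finish by hour 18. Starting by 18 − 2 = hour 16 achieves that.
Primary fermentation feeds into packaging (must start by hour 16); so primary fermentation must finish by hour 16 and therefore start by hour 10.
Chilling must finish in time for primary fermentation (must start by hour 10); packaging (must start by hour 16). The tightest is hour 10, so chilling must start by 10 − 4 = hour 6.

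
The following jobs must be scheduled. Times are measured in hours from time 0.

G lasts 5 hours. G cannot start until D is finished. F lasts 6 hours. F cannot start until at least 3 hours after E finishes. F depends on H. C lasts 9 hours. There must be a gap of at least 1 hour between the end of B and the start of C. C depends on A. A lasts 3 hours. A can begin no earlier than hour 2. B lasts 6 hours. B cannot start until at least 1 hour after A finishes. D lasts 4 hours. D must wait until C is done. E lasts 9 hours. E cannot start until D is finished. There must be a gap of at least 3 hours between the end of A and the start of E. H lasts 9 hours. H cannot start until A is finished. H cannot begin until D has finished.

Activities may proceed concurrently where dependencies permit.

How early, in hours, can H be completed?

After its own release at hour 2, A can start at hour 2 and finishes at hour 5.
B waits on A (finishes hour 5, plus 1-hour gap → hour 6), so it starts at hour 6 and finishes at 6 + 6 = hour 12.
For C: B (finishes hour 12, plus 1-hour gap → hour 13); A (finishes hour 5). Taking the maximum gives a start of hour 13, and it finishes at 13 + 9 = hour 22.
D cannot begin until C (finishes hour 22). It runs from hour 22 to 22 + 4 = hour 26.
H has to wait for A (finishes hour 5); D (finishes hour 26). The latest of these is hour 26, so H runs hour 26 to 26 + 9 = hour 35.

35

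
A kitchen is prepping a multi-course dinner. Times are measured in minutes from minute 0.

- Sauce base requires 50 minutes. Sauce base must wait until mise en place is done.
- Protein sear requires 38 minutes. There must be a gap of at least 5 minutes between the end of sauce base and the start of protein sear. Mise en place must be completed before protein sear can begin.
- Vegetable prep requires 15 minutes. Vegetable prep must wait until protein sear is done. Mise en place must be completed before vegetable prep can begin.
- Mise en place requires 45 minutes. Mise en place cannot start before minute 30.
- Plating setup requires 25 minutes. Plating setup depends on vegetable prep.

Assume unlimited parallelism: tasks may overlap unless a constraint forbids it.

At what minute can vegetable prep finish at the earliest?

183

After its own release at minute 30, mise en place can start at minute 30 and finishes at minute 75.
Sauce base waits on mise en place (finishes minute 75), so it starts at minute 75 and finishes at 75 + 50 = minute 125.
For protein sear: sauce base (finishes minute 125, plus 5-minute gap → minute 130); mise en place (finishes minute 75). Taking the maximum gives a start of minute 130, and it finishes at 130 + 38 = minute 168.
Vegetable prep cannot start until protein sear (finishes minute 168); mise en place (finishes minute 75). The controlling bound is minute 168, so vegetable prep finishes at 168 + 15 = minute 183.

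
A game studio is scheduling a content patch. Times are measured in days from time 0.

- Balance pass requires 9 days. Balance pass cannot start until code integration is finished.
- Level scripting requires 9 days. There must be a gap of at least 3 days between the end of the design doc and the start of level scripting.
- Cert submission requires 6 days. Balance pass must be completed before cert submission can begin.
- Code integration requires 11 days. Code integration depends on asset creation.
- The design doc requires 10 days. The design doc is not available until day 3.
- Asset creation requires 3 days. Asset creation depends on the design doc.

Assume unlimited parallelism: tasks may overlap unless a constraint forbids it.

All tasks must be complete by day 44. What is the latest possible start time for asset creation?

To finish by day 44, cert submission (duration 6) must start no later than day 38.
Since cert submission (must start by day 38) depends on it, balance pass must finish by day 38. Backing off its 9-day duration gives a latest start of day 29.
Code integration must finish before balance pass (must start by day 29). With an 11-day duration, code integration must start by 29 − 11 = day 18.
Asset creation has to be done before code integration (must start by day 18). That means finishing by day 18, i.e. starting by 18 − 3 = day 15.

15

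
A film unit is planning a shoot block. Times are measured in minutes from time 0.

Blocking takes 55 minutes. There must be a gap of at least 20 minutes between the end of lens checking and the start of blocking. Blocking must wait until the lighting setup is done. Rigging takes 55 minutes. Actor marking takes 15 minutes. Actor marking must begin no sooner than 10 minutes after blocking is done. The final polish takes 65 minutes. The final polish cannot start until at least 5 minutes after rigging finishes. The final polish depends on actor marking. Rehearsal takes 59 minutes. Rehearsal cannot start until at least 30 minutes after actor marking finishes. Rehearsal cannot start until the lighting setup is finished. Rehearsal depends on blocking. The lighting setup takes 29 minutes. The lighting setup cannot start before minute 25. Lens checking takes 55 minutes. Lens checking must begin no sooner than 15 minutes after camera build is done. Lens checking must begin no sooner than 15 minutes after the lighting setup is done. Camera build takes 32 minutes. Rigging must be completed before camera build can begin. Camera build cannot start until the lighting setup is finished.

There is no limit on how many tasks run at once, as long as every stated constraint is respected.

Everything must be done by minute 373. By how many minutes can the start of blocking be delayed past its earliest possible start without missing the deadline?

The lighting setup cannot begin until its own release at minute 25. It runs from minute 25 to 25 + 29 = minute 54.
Rigging can start immediately at minute 0; it finishes at minute 55.
Camera build cannot start until rigging (finishes minute 55); the lighting setup (finishes minute 54). The controlling bound is minute 55, so camera build finishes at 55 + 32 = minute 87.
Lens checking has to wait for camera build (finishes minute 87, plus 15-minute gap → minute 102); the lighting setup (finishes minute 54, plus 15-minute gap → minute 69). The latest of these is minute 102, so lens checking runs minute 102 to 102 + 55 = minute 157.
Blocking needs all of lens checking (finishes minute 157, plus 20-minute gap → minute 177); the lighting setup (finishes minute 54). That puts its earliest start at minute 177; it finishes at 177 + 55 = minute 232.

Working backward from the deadline:
Rehearsal must finish by minute 373; it takes 59 minutes, so it must start by 373 − 59 = minute 314.
Nothing follows the final polish; the deadline of minute 373 is its only limit. It must start by 373 − 65 = minute 308.
Actor marking feeds rehearsal (must start by minute 314, minus 30-minute gap → minute 284); the final polish (must start by minute 308). Taking the minimum, actor marking must finish by minute 284 and start by 284 − 15 = minute 269.
Blocking has several dependents: actor marking (must start by minute 269, minus 10-minute gap → minute 259); rehearsal (must start by minute 314). The earliest of those limits is minute 259, so blocking must start by 259 − 55 = minute 204.
So blocking can start as early as minute 177 and as late as minute 204, giving 204 − 177 = 27 minutes of slack.

27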